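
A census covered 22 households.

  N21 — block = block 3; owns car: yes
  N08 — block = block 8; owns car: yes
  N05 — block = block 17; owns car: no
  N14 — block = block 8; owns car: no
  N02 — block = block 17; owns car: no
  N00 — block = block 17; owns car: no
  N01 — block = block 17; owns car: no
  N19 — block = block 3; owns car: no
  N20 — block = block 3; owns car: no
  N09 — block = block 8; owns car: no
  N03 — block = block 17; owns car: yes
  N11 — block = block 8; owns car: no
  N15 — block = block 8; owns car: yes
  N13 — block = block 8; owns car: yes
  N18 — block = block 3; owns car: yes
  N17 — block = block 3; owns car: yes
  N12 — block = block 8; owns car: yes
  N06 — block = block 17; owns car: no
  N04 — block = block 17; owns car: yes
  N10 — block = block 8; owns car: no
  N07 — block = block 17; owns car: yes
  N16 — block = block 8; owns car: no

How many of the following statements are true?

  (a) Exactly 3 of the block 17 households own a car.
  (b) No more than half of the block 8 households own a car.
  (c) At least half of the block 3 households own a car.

(a) block 17: |A| = 8, |A ∩ B| = 3; needs |A ∩ B| = 3 — true.
(b) block 8: |A| = 9, |A ∩ B| = 4; needs |A ∩ B| ≤ |A ∖ B| — true.
(c) block 3: |A| = 5, |A ∩ B| = 3; needs |A ∩ B| ≥ |A ∖ B| — true.

3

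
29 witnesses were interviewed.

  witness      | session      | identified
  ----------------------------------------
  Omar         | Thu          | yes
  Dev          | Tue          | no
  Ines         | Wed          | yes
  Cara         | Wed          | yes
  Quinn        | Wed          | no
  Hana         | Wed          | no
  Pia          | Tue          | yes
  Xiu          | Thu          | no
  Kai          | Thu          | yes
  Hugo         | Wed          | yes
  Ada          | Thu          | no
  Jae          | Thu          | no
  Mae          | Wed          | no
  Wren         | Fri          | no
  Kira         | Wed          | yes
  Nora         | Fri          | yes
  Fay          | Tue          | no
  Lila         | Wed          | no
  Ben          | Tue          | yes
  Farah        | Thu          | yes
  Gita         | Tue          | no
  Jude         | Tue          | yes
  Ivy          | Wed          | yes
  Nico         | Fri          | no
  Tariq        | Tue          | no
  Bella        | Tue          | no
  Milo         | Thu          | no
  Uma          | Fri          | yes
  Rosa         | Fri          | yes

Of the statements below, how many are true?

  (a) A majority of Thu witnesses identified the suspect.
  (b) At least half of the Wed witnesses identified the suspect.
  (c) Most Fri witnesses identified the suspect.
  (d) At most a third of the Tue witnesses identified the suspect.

2

(a) Thu: |A| = 7, |A ∩ B| = 3; needs |A ∩ B| > |A ∖ B| — false.
(b) Wed: |A| = 9, |A ∩ B| = 5; needs |A ∩ B| ≥ |A ∖ B| — true.
(c) Fri: |A| = 5, |A ∩ B| = 3; needs |A ∩ B| > |A ∖ B| — true.
(d) Tue: |A| = 8, |A ∩ B| = 3; needs |A ∩ B| / |A| ≤ 1/3 — false.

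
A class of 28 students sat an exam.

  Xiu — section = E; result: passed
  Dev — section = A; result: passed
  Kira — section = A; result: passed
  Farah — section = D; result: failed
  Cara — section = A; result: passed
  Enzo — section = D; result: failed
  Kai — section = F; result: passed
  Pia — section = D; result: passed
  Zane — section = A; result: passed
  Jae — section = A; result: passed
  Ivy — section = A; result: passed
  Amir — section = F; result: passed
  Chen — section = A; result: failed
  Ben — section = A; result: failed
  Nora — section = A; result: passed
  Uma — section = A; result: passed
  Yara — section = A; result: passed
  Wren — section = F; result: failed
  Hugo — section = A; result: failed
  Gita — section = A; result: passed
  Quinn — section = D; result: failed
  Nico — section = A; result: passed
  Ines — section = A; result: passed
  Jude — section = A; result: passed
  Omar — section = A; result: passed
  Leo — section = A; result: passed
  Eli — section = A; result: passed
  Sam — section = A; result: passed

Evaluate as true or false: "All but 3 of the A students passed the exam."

Truth condition: |A ∖ B| = 3.
|A| = 20, |A ∩ B| = 17, |A ∖ B| = 3.
|A ∖ B| = 3, so the statement is true.

True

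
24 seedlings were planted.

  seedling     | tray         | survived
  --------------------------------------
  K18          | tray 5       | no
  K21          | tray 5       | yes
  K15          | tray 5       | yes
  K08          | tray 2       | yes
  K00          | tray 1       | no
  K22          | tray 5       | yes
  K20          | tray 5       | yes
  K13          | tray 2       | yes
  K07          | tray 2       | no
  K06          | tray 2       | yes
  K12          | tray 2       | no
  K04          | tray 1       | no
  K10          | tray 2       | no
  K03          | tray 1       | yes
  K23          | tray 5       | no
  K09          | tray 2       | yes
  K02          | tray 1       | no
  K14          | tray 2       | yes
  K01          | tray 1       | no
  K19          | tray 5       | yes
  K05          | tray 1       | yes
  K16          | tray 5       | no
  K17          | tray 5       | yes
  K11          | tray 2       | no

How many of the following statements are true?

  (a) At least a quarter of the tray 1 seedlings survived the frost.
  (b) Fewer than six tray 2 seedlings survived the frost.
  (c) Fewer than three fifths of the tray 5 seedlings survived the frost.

2

(a) tray 1: |A| = 6, |A ∩ B| = 2; needs |A ∩ B| / |A| ≥ 1/4 — true.
(b) tray 2: |A| = 9, |A ∩ B| = 5; needs |A ∩ B| < 6 — true.
(c) tray 5: |A| = 9, |A ∩ B| = 6; needs |A ∩ B| / |A| < 3/5 — false.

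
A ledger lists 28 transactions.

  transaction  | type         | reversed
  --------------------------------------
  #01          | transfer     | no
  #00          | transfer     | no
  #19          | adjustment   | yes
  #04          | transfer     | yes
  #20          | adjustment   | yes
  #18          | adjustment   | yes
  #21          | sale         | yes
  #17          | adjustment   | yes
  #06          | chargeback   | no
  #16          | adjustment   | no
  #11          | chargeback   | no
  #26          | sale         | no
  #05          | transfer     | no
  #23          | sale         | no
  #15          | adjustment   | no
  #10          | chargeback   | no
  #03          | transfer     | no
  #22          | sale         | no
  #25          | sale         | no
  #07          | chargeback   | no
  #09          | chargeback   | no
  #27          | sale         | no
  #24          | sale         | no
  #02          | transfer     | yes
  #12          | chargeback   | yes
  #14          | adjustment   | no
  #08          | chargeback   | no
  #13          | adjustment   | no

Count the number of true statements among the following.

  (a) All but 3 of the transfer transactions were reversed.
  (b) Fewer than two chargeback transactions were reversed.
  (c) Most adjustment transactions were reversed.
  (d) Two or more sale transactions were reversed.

1

(a) transfer: |A| = 6, |A ∩ B| = 2; needs |A ∖ B| = 3 — false.
(b) chargeback: |A| = 7, |A ∩ B| = 1; needs |A ∩ B| < 2 — true.
(c) adjustment: |A| = 8, |A ∩ B| = 4; needs |A ∩ B| > |A ∖ B| — false.
(d) sale: |A| = 7, |A ∩ B| = 1; needs |A ∩ B| ≥ 2 — false.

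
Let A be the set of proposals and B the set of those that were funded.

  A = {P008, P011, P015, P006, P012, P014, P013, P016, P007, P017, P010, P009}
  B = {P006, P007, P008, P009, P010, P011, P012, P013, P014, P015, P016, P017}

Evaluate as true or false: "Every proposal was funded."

True

The determiner here denotes the relation: A ⊆ B, i.e. every element of A is in B (|A ∖ B| = 0).
A (the restrictor) = {P008, P011, P015, P006, P012, P014, P013, P016, P007, P017, P010, P009}, |A| = 12.
A ∖ B = {}, so |A ∖ B| = 0.
So the statement is true.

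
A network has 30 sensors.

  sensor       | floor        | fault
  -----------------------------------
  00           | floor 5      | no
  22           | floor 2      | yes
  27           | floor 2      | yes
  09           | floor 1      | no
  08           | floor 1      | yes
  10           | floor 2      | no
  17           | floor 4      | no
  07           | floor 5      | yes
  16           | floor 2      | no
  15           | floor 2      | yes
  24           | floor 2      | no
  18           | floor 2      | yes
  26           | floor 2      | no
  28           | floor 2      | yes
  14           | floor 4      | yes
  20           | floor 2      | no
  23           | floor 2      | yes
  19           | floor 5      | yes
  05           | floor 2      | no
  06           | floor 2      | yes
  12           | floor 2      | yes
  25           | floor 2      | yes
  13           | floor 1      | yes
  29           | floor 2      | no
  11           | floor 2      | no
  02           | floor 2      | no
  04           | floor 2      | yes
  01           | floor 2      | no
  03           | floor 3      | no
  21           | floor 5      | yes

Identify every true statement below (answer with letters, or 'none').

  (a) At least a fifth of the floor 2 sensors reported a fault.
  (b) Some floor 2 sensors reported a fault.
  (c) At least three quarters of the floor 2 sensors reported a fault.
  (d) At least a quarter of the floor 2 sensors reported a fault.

(a), (b), (d)

|A| = 20, |A ∩ B| = 10, |A ∖ B| = 10.
(a) |A ∩ B| / |A| ≥ 1/5: holds.
(b) A ∩ B ≠ ∅ (|A ∩ B| ≥ 1): holds.
(c) |A ∩ B| / |A| ≥ 3/4: fails.
(d) |A ∩ B| / |A| ≥ 1/4: holds.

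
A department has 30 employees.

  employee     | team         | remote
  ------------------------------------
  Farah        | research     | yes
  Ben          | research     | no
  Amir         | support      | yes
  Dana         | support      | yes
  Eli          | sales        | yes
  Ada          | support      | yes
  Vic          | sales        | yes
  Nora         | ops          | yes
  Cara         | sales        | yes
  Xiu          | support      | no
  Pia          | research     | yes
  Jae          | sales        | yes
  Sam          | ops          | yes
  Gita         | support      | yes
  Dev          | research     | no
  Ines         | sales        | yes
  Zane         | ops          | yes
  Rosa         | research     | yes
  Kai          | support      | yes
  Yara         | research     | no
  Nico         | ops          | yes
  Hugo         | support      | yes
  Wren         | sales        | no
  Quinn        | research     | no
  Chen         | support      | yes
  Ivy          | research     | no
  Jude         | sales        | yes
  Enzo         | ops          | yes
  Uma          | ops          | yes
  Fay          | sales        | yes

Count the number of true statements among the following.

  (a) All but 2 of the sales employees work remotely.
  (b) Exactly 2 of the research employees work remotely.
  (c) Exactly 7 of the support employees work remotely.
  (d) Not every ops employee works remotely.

1

(a) sales: |A| = 8, |A ∩ B| = 7; needs |A ∖ B| = 2 — false.
(b) research: |A| = 8, |A ∩ B| = 3; needs |A ∩ B| = 2 — false.
(c) support: |A| = 8, |A ∩ B| = 7; needs |A ∩ B| = 7 — true.
(d) ops: |A| = 6, |A ∩ B| = 6; needs A ⊄ B (|A ∖ B| ≥ 1) — false.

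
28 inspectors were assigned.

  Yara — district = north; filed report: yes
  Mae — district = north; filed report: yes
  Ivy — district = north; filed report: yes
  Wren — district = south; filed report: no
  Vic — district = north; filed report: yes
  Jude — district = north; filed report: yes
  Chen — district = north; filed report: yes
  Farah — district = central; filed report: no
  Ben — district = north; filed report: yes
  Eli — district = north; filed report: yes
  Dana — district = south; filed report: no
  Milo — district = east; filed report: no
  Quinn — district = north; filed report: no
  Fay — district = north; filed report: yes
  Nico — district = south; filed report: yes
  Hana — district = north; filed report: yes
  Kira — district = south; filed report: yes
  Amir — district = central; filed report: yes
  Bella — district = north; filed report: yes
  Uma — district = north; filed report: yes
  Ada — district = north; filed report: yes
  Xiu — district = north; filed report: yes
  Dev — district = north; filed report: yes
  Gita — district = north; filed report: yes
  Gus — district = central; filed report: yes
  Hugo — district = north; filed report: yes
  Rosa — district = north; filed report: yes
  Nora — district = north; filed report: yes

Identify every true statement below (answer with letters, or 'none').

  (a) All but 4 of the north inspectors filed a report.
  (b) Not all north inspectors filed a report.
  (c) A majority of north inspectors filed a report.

(b), (c)

|A| = 20, |A ∩ B| = 19, |A ∖ B| = 1.
(a) |A ∖ B| = 4: fails.
(b) A ⊄ B (|A ∖ B| ≥ 1): holds.
(c) |A ∩ B| > |A ∖ B|: holds.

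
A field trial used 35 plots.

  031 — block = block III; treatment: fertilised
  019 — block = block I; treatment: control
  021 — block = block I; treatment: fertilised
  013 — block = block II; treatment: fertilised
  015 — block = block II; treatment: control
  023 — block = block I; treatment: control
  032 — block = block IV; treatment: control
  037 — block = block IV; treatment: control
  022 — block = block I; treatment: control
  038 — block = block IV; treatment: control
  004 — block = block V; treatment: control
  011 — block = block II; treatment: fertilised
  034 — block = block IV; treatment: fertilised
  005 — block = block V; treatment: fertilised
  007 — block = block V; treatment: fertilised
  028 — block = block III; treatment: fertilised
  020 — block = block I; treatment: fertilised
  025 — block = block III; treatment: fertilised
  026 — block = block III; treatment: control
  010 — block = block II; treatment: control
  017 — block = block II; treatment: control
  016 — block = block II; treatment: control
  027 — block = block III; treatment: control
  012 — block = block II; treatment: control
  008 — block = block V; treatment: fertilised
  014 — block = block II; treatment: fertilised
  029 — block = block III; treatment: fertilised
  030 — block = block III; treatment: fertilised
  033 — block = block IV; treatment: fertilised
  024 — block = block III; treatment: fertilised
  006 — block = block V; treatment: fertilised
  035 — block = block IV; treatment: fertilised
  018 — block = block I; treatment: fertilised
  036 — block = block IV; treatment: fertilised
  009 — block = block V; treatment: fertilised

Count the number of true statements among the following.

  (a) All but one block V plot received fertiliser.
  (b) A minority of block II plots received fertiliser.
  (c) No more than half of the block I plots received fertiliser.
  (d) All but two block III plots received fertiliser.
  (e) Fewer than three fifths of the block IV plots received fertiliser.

(a) block V: |A| = 6, |A ∩ B| = 5; needs |A ∖ B| = 1 — true.
(b) block II: |A| = 8, |A ∩ B| = 3; needs |A ∩ B| < |A ∖ B| — true.
(c) block I: |A| = 6, |A ∩ B| = 3; needs |A ∩ B| ≤ |A ∖ B| — true.
(d) block III: |A| = 8, |A ∩ B| = 6; needs |A ∖ B| = 2 — true.
(e) block IV: |A| = 7, |A ∩ B| = 4; needs |A ∩ B| / |A| < 3/5 — true.

5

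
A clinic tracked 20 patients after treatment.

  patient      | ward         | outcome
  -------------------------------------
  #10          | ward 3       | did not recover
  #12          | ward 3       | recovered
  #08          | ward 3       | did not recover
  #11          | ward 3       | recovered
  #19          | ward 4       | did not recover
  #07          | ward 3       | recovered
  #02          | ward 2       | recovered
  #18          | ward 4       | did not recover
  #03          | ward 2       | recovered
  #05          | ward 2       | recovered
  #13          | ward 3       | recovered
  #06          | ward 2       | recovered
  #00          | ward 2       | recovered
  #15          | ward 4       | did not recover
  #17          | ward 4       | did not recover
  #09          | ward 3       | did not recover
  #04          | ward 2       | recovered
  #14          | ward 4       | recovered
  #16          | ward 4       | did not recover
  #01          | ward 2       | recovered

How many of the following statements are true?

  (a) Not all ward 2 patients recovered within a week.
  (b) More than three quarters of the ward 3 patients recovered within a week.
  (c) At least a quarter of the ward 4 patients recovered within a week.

(a) ward 2: |A| = 7, |A ∩ B| = 7; needs A ⊄ B (|A ∖ B| ≥ 1) — false.
(b) ward 3: |A| = 7, |A ∩ B| = 4; needs |A ∩ B| / |A| > 3/4 — false.
(c) ward 4: |A| = 6, |A ∩ B| = 1; needs |A ∩ B| / |A| ≥ 1/4 — false.

0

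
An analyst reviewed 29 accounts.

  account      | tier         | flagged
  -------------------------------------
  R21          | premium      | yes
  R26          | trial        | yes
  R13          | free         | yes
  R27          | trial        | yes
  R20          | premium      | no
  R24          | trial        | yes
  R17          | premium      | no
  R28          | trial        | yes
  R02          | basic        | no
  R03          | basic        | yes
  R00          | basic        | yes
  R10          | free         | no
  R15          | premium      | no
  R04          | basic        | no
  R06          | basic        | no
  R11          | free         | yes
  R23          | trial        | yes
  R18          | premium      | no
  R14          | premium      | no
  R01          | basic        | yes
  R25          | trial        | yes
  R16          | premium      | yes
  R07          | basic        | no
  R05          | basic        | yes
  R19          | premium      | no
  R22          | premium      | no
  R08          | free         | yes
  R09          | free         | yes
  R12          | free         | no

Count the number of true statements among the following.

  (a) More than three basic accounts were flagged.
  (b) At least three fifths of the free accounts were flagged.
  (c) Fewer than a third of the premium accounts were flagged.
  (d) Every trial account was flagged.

4

(a) basic: |A| = 8, |A ∩ B| = 4; needs |A ∩ B| > 3 — true.
(b) free: |A| = 6, |A ∩ B| = 4; needs |A ∩ B| / |A| ≥ 3/5 — true.
(c) premium: |A| = 9, |A ∩ B| = 2; needs |A ∩ B| / |A| < 1/3 — true.
(d) trial: |A| = 6, |A ∩ B| = 6; needs A ⊆ B, i.e. every element of A is in B (|A ∖ B| = 0) — true.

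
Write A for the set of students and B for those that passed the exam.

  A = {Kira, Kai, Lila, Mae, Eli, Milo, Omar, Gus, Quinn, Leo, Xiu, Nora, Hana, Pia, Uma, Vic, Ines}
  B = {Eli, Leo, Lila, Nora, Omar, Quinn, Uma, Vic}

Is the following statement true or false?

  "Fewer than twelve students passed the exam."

True

'Fewer than twelve students passed the exam' holds iff |A ∩ B| < 12.
|A| = 17, |A ∩ B| = 8, |A ∖ B| = 9.
|A ∩ B| = 8, so the statement is true.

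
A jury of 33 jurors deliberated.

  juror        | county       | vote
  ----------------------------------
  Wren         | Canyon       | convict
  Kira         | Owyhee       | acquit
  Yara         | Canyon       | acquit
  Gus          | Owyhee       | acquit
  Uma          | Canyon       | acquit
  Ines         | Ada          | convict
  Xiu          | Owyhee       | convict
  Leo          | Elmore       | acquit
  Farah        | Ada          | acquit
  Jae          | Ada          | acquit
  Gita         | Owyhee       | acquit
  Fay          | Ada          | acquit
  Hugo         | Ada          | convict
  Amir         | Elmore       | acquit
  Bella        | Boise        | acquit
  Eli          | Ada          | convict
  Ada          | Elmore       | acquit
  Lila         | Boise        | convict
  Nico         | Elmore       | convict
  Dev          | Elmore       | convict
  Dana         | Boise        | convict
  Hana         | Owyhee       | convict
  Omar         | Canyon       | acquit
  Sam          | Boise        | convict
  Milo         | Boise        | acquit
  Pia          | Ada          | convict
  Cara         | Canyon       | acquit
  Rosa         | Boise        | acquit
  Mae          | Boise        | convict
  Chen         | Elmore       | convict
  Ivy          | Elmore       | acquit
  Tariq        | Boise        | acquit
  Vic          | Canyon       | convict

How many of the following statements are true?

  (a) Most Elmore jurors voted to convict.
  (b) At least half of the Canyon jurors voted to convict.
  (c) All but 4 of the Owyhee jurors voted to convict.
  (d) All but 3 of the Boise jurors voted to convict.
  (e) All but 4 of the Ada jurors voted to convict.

(a) Elmore: |A| = 7, |A ∩ B| = 3; needs |A ∩ B| > |A ∖ B| — false.
(b) Canyon: |A| = 6, |A ∩ B| = 2; needs |A ∩ B| ≥ |A ∖ B| — false.
(c) Owyhee: |A| = 5, |A ∩ B| = 2; needs |A ∖ B| = 4 — false.
(d) Boise: |A| = 8, |A ∩ B| = 4; needs |A ∖ B| = 3 — false.
(e) Ada: |A| = 7, |A ∩ B| = 4; needs |A ∖ B| = 4 — false.

0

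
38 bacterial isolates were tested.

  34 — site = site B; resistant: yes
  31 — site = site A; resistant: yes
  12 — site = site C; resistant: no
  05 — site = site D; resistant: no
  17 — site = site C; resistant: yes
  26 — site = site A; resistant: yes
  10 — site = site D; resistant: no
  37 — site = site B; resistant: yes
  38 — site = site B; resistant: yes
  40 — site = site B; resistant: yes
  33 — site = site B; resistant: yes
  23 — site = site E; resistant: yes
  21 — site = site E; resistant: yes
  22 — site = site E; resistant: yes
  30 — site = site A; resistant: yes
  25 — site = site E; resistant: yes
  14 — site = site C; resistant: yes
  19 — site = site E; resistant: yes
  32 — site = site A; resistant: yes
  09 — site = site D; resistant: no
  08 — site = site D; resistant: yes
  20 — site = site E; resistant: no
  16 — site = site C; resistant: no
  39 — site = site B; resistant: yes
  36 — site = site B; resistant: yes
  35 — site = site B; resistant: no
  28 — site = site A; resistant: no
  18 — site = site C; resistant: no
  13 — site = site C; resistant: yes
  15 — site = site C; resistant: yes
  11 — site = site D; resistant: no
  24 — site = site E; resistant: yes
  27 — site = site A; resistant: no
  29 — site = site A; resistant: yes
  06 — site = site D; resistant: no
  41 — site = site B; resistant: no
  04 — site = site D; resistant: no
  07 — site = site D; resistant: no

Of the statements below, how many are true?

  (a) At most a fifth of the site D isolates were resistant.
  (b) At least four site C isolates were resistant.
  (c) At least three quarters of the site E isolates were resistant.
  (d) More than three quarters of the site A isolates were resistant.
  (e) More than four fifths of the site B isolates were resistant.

3

(a) site D: |A| = 8, |A ∩ B| = 1; needs |A ∩ B| / |A| ≤ 1/5 — true.
(b) site C: |A| = 7, |A ∩ B| = 4; needs |A ∩ B| ≥ 4 — true.
(c) site E: |A| = 7, |A ∩ B| = 6; needs |A ∩ B| / |A| ≥ 3/4 — true.
(d) site A: |A| = 7, |A ∩ B| = 5; needs |A ∩ B| / |A| > 3/4 — false.
(e) site B: |A| = 9, |A ∩ B| = 7; needs |A ∩ B| / |A| > 4/5 — false.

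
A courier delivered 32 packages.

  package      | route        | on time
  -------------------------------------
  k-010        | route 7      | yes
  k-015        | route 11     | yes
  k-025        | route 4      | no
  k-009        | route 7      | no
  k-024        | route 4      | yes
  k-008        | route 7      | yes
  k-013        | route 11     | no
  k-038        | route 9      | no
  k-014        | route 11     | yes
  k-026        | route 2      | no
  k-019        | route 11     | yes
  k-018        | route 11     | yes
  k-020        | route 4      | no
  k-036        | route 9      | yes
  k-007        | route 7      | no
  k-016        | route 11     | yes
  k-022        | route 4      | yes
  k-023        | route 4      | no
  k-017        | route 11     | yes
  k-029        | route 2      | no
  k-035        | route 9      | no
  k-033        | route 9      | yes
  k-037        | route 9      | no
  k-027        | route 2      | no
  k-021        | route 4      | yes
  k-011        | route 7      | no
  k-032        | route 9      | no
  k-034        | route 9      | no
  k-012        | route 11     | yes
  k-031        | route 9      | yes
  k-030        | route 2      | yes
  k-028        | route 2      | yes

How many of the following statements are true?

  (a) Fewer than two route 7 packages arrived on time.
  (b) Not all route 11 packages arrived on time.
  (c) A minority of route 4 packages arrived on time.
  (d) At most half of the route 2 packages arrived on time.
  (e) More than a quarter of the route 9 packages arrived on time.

(a) route 7: |A| = 5, |A ∩ B| = 2; needs |A ∩ B| < 2 — false.
(b) route 11: |A| = 8, |A ∩ B| = 7; needs A ⊄ B (|A ∖ B| ≥ 1) — true.
(c) route 4: |A| = 6, |A ∩ B| = 3; needs |A ∩ B| < |A ∖ B| — false.
(d) route 2: |A| = 5, |A ∩ B| = 2; needs |A ∩ B| ≤ |A ∖ B| — true.
(e) route 9: |A| = 8, |A ∩ B| = 3; needs |A ∩ B| / |A| > 1/4 — true.

3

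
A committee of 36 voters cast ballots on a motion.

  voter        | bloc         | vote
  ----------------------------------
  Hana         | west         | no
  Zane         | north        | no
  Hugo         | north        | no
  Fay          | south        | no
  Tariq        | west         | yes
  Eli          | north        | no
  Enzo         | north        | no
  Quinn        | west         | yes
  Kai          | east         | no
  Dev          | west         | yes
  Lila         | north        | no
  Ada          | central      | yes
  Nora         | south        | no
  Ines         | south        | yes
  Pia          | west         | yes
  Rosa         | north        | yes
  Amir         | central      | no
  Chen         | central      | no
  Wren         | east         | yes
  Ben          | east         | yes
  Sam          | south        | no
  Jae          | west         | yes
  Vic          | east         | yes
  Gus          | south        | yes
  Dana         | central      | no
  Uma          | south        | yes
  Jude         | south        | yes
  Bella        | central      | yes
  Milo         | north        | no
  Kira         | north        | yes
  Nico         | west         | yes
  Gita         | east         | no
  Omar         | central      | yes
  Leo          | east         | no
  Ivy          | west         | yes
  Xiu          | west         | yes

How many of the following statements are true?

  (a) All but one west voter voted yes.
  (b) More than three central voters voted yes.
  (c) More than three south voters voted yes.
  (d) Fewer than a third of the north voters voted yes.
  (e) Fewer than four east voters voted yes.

4

(a) west: |A| = 9, |A ∩ B| = 8; needs |A ∖ B| = 1 — true.
(b) central: |A| = 6, |A ∩ B| = 3; needs |A ∩ B| > 3 — false.
(c) south: |A| = 7, |A ∩ B| = 4; needs |A ∩ B| > 3 — true.
(d) north: |A| = 8, |A ∩ B| = 2; needs |A ∩ B| / |A| < 1/3 — true.
(e) east: |A| = 6, |A ∩ B| = 3; needs |A ∩ B| < 4 — true.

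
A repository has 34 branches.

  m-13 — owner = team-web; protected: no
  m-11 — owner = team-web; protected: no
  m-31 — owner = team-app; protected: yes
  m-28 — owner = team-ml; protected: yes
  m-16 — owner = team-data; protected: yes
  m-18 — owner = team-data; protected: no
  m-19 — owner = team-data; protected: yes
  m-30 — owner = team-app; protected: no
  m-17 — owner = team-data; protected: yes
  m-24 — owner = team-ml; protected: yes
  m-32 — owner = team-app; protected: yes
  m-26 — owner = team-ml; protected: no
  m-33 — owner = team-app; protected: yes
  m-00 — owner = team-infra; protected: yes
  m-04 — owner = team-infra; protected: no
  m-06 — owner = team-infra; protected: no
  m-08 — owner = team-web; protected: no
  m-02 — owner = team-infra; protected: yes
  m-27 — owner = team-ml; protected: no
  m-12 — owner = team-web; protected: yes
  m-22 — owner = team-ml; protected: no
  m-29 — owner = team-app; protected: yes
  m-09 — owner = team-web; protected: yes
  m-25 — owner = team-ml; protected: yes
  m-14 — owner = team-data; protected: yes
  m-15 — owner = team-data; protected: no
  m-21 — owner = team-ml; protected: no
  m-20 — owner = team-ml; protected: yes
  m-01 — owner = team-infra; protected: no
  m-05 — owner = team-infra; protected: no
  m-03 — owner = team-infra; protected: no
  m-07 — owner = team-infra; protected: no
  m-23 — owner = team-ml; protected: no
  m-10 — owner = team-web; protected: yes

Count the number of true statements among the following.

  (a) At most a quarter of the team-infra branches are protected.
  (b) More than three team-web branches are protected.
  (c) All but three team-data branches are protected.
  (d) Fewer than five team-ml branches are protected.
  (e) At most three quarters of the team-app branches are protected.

2

(a) team-infra: |A| = 8, |A ∩ B| = 2; needs |A ∩ B| / |A| ≤ 1/4 — true.
(b) team-web: |A| = 6, |A ∩ B| = 3; needs |A ∩ B| > 3 — false.
(c) team-data: |A| = 6, |A ∩ B| = 4; needs |A ∖ B| = 3 — false.
(d) team-ml: |A| = 9, |A ∩ B| = 4; needs |A ∩ B| < 5 — true.
(e) team-app: |A| = 5, |A ∩ B| = 4; needs |A ∩ B| / |A| ≤ 3/4 — false.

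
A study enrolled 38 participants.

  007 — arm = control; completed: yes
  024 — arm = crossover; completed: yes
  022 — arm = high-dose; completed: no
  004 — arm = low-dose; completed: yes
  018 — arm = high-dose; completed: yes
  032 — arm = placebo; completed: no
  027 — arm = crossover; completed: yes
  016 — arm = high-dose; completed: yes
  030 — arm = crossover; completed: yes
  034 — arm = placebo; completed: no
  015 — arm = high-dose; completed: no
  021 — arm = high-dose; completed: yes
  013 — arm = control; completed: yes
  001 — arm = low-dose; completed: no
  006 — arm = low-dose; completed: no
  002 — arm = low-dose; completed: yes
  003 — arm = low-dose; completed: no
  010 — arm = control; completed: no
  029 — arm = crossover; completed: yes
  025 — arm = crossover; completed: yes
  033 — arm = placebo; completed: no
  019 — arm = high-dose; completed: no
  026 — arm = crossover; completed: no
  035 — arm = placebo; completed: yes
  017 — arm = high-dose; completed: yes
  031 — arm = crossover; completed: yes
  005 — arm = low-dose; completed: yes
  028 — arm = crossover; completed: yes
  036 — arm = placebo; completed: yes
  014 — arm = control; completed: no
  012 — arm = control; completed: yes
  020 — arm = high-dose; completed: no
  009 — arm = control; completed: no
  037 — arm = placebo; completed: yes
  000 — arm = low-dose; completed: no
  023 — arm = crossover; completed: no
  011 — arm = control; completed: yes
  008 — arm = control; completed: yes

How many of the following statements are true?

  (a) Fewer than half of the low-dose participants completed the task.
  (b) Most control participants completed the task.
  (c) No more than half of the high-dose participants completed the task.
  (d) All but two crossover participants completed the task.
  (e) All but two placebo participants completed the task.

(a) low-dose: |A| = 7, |A ∩ B| = 3; needs |A ∩ B| < |A ∖ B| — true.
(b) control: |A| = 8, |A ∩ B| = 5; needs |A ∩ B| > |A ∖ B| — true.
(c) high-dose: |A| = 8, |A ∩ B| = 4; needs |A ∩ B| ≤ |A ∖ B| — true.
(d) crossover: |A| = 9, |A ∩ B| = 7; needs |A ∖ B| = 2 — true.
(e) placebo: |A| = 6, |A ∩ B| = 3; needs |A ∖ B| = 2 — false.

4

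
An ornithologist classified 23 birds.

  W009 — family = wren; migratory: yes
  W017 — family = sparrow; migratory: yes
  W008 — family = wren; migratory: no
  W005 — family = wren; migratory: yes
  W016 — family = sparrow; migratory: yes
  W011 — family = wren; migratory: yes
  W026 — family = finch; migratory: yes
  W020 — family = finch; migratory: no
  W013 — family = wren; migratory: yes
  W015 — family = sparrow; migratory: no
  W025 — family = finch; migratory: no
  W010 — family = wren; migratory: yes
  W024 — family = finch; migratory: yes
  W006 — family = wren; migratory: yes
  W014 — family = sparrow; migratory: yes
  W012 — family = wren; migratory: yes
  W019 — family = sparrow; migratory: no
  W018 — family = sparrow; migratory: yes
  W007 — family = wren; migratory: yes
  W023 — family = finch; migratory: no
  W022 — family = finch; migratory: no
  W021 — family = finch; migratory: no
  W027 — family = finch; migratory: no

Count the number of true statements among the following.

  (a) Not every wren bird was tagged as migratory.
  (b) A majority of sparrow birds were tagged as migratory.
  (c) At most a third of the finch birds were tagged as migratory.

3

(a) wren: |A| = 9, |A ∩ B| = 8; needs A ⊄ B (|A ∖ B| ≥ 1) — true.
(b) sparrow: |A| = 6, |A ∩ B| = 4; needs |A ∩ B| > |A ∖ B| — true.
(c) finch: |A| = 8, |A ∩ B| = 2; needs |A ∩ B| / |A| ≤ 1/3 — true.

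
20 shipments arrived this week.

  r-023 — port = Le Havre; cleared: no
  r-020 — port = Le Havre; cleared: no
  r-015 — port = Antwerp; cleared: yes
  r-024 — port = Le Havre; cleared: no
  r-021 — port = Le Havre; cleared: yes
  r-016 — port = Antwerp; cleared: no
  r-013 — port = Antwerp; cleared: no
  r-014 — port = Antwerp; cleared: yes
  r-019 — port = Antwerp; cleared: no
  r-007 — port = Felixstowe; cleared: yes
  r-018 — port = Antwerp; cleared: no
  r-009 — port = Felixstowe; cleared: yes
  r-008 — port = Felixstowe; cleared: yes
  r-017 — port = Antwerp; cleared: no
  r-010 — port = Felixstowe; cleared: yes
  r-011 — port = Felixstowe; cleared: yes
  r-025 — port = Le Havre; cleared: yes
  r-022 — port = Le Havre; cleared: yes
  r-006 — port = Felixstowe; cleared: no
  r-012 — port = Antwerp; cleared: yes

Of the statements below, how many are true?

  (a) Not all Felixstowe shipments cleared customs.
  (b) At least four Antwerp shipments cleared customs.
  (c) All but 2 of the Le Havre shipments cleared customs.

(a) Felixstowe: |A| = 6, |A ∩ B| = 5; needs A ⊄ B (|A ∖ B| ≥ 1) — true.
(b) Antwerp: |A| = 8, |A ∩ B| = 3; needs |A ∩ B| ≥ 4 — false.
(c) Le Havre: |A| = 6, |A ∩ B| = 3; needs |A ∖ B| = 2 — false.

1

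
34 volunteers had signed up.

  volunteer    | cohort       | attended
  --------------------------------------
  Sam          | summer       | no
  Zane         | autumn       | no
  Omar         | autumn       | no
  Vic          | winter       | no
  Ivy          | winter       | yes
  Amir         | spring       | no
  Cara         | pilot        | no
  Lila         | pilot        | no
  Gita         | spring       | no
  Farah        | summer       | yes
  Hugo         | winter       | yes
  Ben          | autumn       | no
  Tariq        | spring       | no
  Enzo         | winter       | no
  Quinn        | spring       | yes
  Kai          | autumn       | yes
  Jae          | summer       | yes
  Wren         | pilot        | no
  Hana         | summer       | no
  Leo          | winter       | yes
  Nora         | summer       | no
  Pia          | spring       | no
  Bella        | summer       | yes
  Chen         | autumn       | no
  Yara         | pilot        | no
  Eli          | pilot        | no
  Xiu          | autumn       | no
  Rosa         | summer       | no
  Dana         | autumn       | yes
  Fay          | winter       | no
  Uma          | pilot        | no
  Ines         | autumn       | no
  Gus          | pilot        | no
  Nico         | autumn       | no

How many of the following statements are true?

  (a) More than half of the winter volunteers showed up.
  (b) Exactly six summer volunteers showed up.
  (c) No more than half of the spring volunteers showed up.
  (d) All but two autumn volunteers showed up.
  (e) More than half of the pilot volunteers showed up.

1

(a) winter: |A| = 6, |A ∩ B| = 3; needs |A ∩ B| > |A ∖ B| — false.
(b) summer: |A| = 7, |A ∩ B| = 3; needs |A ∩ B| = 6 — false.
(c) spring: |A| = 5, |A ∩ B| = 1; needs |A ∩ B| ≤ |A ∖ B| — true.
(d) autumn: |A| = 9, |A ∩ B| = 2; needs |A ∖ B| = 2 — false.
(e) pilot: |A| = 7, |A ∩ B| = 0; needs |A ∩ B| > |A ∖ B| — false.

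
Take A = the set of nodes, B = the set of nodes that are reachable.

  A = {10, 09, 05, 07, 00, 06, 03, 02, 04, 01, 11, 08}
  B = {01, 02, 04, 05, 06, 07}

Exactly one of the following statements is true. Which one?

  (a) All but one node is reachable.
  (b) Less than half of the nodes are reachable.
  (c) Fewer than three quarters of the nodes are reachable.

|A| = 12, |A ∩ B| = 6, |A ∖ B| = 6.
(a) requires |A ∖ B| = 1: false.
(b) requires |A ∩ B| < |A ∖ B|: false.
(c) requires |A ∩ B| / |A| < 3/4: true.

(c)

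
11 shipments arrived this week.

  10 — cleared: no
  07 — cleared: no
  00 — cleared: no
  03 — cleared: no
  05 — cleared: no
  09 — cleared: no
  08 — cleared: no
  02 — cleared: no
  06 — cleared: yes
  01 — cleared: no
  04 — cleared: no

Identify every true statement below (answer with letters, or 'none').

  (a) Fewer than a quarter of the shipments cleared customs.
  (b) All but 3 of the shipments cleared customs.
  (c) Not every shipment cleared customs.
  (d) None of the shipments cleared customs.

|A| = 11, |A ∩ B| = 1, |A ∖ B| = 10.
(a) |A ∩ B| / |A| < 1/4: holds.
(b) |A ∖ B| = 3: fails.
(c) A ⊄ B (|A ∖ B| ≥ 1): holds.
(d) A ∩ B = ∅ (|A ∩ B| = 0): fails.

(a), (c)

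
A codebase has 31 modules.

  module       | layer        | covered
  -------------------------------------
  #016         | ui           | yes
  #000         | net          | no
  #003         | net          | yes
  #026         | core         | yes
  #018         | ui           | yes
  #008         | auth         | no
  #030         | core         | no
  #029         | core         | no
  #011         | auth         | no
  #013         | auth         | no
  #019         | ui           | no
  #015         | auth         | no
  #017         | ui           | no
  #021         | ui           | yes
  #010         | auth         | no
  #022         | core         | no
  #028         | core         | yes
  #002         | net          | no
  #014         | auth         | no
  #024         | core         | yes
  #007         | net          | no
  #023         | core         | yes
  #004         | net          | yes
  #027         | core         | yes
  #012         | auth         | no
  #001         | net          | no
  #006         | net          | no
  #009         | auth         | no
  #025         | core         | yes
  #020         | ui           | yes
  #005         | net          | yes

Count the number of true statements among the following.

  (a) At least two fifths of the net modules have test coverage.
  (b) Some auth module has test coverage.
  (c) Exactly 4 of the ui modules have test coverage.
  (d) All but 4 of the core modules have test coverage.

(a) net: |A| = 8, |A ∩ B| = 3; needs |A ∩ B| / |A| ≥ 2/5 — false.
(b) auth: |A| = 8, |A ∩ B| = 0; needs A ∩ B ≠ ∅ (|A ∩ B| ≥ 1) — false.
(c) ui: |A| = 6, |A ∩ B| = 4; needs |A ∩ B| = 4 — true.
(d) core: |A| = 9, |A ∩ B| = 6; needs |A ∖ B| = 4 — false.

1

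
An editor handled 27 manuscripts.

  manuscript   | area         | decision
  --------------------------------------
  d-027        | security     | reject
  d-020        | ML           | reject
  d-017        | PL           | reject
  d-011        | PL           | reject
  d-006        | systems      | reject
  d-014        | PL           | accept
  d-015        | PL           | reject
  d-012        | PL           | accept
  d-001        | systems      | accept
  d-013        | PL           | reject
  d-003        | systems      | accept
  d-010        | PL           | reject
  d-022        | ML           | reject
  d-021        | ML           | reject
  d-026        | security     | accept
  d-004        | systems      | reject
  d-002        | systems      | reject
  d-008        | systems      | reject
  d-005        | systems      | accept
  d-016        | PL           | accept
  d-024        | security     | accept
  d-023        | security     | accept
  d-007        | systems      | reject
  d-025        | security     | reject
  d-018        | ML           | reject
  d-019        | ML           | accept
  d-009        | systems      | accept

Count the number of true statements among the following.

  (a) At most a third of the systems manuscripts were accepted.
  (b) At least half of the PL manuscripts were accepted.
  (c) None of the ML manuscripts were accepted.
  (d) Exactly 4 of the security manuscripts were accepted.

(a) systems: |A| = 9, |A ∩ B| = 4; needs |A ∩ B| / |A| ≤ 1/3 — false.
(b) PL: |A| = 8, |A ∩ B| = 3; needs |A ∩ B| ≥ |A ∖ B| — false.
(c) ML: |A| = 5, |A ∩ B| = 1; needs A ∩ B = ∅ (|A ∩ B| = 0) — false.
(d) security: |A| = 5, |A ∩ B| = 3; needs |A ∩ B| = 4 — false.

0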